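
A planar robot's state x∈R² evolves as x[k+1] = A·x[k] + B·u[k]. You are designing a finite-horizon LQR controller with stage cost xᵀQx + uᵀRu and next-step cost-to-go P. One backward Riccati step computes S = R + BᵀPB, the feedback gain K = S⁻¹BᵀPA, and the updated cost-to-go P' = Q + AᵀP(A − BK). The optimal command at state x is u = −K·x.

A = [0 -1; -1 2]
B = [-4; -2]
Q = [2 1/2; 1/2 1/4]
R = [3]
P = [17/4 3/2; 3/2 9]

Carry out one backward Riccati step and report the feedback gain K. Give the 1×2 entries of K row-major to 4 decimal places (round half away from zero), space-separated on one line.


0.1832 -0.2137

BᵀP = [-20.0000 -24.0000]
S = R + BᵀPB = [3] + [128.0000] = [131.0000]
BᵀPA = [24.0000 -28.0000]
K = S⁻¹·BᵀPA = [0.1832 -0.2137]
A−BK = [0.7328 -1.8550; -0.6336 1.5725]
AᵀP(A−BK) = [4.6031 -11.3702; -11.3702 28.2653]
P' = Q + AᵀP(A−BK) = [6.6031 -10.8702; -10.8702 28.5153]
tr(P') = 35.1183


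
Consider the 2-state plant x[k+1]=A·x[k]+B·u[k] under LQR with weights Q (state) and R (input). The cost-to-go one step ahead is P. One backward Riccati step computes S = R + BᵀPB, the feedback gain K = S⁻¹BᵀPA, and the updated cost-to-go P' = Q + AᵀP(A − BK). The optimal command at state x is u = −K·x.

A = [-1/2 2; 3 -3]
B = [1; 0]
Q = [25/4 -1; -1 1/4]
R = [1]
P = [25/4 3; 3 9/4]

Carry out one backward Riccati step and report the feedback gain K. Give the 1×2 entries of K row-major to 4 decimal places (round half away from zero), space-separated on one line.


0.8103 0.4828

BᵀP = [6.2500 3.0000]
S = R + BᵀPB = [1] + [6.2500] = [7.2500]
BᵀPA = [5.8750 3.5000]
K = S⁻¹·BᵀPA = [0.8103 0.4828]
A−BK = [-1.3103 1.5172; 3.0000 -3.0000]
AᵀP(A−BK) = [8.0517 -6.8362; -6.8362 7.5603]
P' = Q + AᵀP(A−BK) = [14.3017 -7.8362; -7.8362 7.8103]
tr(P') = 22.1121


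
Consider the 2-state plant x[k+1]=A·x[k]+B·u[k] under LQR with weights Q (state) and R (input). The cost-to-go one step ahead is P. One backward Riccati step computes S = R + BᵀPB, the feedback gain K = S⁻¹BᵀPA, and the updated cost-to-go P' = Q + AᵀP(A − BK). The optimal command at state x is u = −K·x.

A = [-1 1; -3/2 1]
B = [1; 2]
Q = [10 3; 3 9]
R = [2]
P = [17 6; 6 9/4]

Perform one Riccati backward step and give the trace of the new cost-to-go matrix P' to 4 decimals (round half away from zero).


BᵀP = [29.0000 10.5000]
S = R + BᵀPB = [2] + [50.0000] = [52.0000]
BᵀPA = [-44.7500 39.5000]
K = S⁻¹·BᵀPA = [-0.8606 0.7596]
A−BK = [-0.1394 0.2404; 0.2212 -0.5192]
AᵀP(A−BK) = [1.5517 -1.3822; -1.3822 1.2452]
P' = Q + AᵀP(A−BK) = [11.5517 1.6178; 1.6178 10.2452]
tr(P') = 21.7969

21.7969


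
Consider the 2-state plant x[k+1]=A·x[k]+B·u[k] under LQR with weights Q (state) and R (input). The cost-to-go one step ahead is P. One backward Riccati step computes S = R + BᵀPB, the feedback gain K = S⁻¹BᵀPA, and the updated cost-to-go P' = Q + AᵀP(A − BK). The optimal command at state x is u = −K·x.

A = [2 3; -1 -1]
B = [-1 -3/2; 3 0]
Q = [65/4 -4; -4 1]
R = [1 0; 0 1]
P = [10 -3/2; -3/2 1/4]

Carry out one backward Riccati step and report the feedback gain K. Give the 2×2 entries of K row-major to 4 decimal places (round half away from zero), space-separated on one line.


-0.6612 -0.9523 -0.7604 -1.1292

BᵀP = [-14.5000 2.2500; -15.0000 2.2500]
S = R + BᵀPB = [1 0; 0 1] + [21.2500 21.7500; 21.7500 22.5000] = [22.2500 21.7500; 21.7500 23.5000]
BᵀPA = [-31.2500 -45.7500; -32.2500 -47.2500]
K = S⁻¹·BᵀPA = [-0.6612 -0.9523; -0.7604 -1.1292]
A−BK = [0.1982 0.3538; 0.9837 1.8570]
AᵀP(A−BK) = [1.0652 1.5721; 1.5721 2.3250]
P' = Q + AᵀP(A−BK) = [17.3152 -2.4279; -2.4279 3.3250]
tr(P') = 20.6402


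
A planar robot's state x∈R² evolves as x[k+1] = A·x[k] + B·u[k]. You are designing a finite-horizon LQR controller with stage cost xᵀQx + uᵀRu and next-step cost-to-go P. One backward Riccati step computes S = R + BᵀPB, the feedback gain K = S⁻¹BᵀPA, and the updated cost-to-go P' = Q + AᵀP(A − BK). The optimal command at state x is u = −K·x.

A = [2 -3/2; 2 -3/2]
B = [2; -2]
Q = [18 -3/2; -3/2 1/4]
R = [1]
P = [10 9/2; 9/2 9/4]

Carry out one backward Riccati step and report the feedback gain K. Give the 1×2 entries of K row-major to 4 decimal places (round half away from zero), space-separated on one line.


2.2143 -1.6607

BᵀP = [11.0000 4.5000]
S = R + BᵀPB = [1] + [13.0000] = [14.0000]
BᵀPA = [31.0000 -23.2500]
K = S⁻¹·BᵀPA = [2.2143 -1.6607]
A−BK = [-2.4286 1.8214; 6.4286 -4.8214]
AᵀP(A−BK) = [16.3571 -12.2679; -12.2679 9.2009]
P' = Q + AᵀP(A−BK) = [34.3571 -13.7679; -13.7679 9.4509]
tr(P') = 43.8080


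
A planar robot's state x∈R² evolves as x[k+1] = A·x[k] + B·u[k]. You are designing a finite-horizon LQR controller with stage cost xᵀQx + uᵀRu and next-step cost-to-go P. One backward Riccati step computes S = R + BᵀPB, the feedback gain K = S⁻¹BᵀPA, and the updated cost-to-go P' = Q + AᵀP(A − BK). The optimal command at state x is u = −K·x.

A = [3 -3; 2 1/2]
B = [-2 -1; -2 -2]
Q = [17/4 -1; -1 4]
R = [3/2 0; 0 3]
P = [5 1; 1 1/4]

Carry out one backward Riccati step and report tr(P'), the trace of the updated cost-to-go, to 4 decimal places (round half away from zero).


13.0116

BᵀP = [-12.0000 -2.5000; -7.0000 -1.5000]
S = R + BᵀPB = [3/2 0; 0 3] + [29.0000 17.0000; 17.0000 10.0000] = [30.5000 17.0000; 17.0000 13.0000]
BᵀPA = [-41.0000 34.7500; -24.0000 20.2500]
K = S⁻¹·BᵀPA = [-1.1628 1.0000; -0.3256 0.2500]
A−BK = [0.3488 -0.7500; -0.9767 3.0000]
AᵀP(A−BK) = [2.5116 -2.2500; -2.2500 2.2500]
P' = Q + AᵀP(A−BK) = [6.7616 -3.2500; -3.2500 6.2500]
tr(P') = 13.0116


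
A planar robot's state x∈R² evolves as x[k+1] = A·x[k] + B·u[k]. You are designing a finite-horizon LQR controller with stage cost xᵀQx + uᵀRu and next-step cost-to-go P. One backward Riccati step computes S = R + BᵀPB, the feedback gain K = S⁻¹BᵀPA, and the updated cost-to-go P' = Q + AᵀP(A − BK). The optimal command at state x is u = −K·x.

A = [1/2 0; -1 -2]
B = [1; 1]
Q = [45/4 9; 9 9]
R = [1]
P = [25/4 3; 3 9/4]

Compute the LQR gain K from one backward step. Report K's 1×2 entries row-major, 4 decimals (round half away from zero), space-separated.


-0.0403 -0.6774

BᵀP = [9.2500 5.2500]
S = R + BᵀPB = [1] + [14.5000] = [15.5000]
BᵀPA = [-0.6250 -10.5000]
K = S⁻¹·BᵀPA = [-0.0403 -0.6774]
A−BK = [0.5403 0.6774; -0.9597 -1.3226]
AᵀP(A−BK) = [0.7873 1.0766; 1.0766 1.8871]
P' = Q + AᵀP(A−BK) = [12.0373 10.0766; 10.0766 10.8871]
tr(P') = 22.9244


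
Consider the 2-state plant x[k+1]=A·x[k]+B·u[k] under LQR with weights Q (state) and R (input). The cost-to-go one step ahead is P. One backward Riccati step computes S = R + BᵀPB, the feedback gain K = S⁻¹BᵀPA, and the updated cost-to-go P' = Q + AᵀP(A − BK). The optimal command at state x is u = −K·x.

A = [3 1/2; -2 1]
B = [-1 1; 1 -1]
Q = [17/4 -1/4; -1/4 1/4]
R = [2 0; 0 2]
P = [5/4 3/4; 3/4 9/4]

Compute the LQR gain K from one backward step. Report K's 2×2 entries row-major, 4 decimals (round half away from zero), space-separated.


BᵀP = [-0.5000 1.5000; 0.5000 -1.5000]
S = R + BᵀPB = [2 0; 0 2] + [2.0000 -2.0000; -2.0000 2.0000] = [4.0000 -2.0000; -2.0000 4.0000]
BᵀPA = [-4.5000 1.2500; 4.5000 -1.2500]
K = S⁻¹·BᵀPA = [-0.7500 0.2083; 0.7500 -0.2083]
A−BK = [1.5000 0.9167; -0.5000 0.5833]
AᵀP(A−BK) = [4.5000 0.7500; 0.7500 2.7917]
P' = Q + AᵀP(A−BK) = [8.7500 0.5000; 0.5000 3.0417]
tr(P') = 11.7917

-0.7500 0.2083 0.7500 -0.2083


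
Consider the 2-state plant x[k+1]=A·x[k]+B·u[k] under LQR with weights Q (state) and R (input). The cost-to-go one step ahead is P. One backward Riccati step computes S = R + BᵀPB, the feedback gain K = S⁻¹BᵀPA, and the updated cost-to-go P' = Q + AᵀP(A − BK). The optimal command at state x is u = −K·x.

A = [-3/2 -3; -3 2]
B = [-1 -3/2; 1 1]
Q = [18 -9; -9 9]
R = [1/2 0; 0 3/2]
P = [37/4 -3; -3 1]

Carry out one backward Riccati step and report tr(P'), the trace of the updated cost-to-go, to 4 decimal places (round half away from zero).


BᵀP = [-12.2500 4.0000; -16.8750 5.5000]
S = R + BᵀPB = [1/2 0; 0 3/2] + [16.2500 22.3750; 22.3750 30.8125] = [16.7500 22.3750; 22.3750 32.3125]
BᵀPA = [6.3750 44.7500; 8.8125 61.6250]
K = S⁻¹·BᵀPA = [0.2171 1.6536; 0.1224 0.7621]
A−BK = [-1.0993 -0.2032; -3.3395 -0.4157]
AᵀP(A−BK) = [0.3499 0.3672; 0.3672 2.2864]
P' = Q + AᵀP(A−BK) = [18.3499 -8.6328; -8.6328 11.2864]
tr(P') = 29.6363

29.6363


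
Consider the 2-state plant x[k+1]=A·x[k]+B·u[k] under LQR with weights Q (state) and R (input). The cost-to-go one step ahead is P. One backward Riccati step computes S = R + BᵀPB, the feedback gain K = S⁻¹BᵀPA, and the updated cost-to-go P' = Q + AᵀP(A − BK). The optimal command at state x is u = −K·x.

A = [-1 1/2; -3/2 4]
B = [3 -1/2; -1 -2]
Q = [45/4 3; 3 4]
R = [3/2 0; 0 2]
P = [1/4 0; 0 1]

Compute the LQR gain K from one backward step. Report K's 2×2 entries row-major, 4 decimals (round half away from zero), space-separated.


-0.0203 -0.3393 0.5209 -1.2389

BᵀP = [0.7500 -1.0000; -0.1250 -2.0000]
S = R + BᵀPB = [3/2 0; 0 2] + [3.2500 1.6250; 1.6250 4.0625] = [4.7500 1.6250; 1.6250 6.0625]
BᵀPA = [0.7500 -3.6250; 3.1250 -8.0625]
K = S⁻¹·BᵀPA = [-0.0203 -0.3393; 0.5209 -1.2389]
A−BK = [-0.6786 0.8984; -0.4785 1.1828]
AᵀP(A−BK) = [0.8874 -1.9988; -1.9988 4.8435]
P' = Q + AᵀP(A−BK) = [12.1374 1.0012; 1.0012 8.8435]
tr(P') = 20.9809


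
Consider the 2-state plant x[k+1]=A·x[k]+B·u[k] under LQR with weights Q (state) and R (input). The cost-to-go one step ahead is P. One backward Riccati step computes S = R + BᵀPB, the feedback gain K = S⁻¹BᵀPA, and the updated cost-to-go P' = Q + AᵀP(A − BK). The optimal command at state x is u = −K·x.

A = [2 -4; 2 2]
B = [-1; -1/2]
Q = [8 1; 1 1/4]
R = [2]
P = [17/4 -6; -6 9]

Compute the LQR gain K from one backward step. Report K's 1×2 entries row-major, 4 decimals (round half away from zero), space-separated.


0.2000 3.2000

BᵀP = [-1.2500 1.5000]
S = R + BᵀPB = [2] + [0.5000] = [2.5000]
BᵀPA = [0.5000 8.0000]
K = S⁻¹·BᵀPA = [0.2000 3.2000]
A−BK = [2.2000 -0.8000; 2.1000 3.6000]
AᵀP(A−BK) = [4.9000 24.4000; 24.4000 174.4000]
P' = Q + AᵀP(A−BK) = [12.9000 25.4000; 25.4000 174.6500]
tr(P') = 187.5500


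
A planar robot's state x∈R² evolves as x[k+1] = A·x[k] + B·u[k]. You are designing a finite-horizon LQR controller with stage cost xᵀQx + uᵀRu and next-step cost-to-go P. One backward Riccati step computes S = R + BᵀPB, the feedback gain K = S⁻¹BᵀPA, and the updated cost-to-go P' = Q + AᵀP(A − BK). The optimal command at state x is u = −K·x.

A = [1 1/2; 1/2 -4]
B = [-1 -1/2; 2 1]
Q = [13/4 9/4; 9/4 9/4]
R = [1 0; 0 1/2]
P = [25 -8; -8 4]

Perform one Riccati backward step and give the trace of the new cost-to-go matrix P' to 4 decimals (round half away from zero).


14.0407

BᵀP = [-41.0000 16.0000; -20.5000 8.0000]
S = R + BᵀPB = [1 0; 0 1/2] + [73.0000 36.5000; 36.5000 18.2500] = [74.0000 36.5000; 36.5000 18.7500]
BᵀPA = [-33.0000 -84.5000; -16.5000 -42.2500]
K = S⁻¹·BᵀPA = [-0.2986 -0.7647; -0.2986 -0.7647]
A−BK = [0.5520 -0.6471; 1.3959 -1.7059]
AᵀP(A−BK) = [3.2172 -3.3529; -3.3529 5.3235]
P' = Q + AᵀP(A−BK) = [6.4672 -1.1029; -1.1029 7.5735]
tr(P') = 14.0407


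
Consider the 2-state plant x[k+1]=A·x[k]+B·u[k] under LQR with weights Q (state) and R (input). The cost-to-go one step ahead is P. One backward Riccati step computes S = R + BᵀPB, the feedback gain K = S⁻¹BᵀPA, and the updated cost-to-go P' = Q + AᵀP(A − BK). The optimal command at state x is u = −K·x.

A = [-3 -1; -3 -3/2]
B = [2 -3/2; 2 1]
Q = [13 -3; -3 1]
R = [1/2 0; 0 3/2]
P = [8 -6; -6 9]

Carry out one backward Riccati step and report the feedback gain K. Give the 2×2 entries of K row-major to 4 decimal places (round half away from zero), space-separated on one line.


BᵀP = [4.0000 6.0000; -18.0000 18.0000]
S = R + BᵀPB = [1/2 0; 0 3/2] + [20.0000 0.0000; 0.0000 45.0000] = [20.5000 0.0000; 0.0000 46.5000]
BᵀPA = [-30.0000 -13.0000; 0.0000 -9.0000]
K = S⁻¹·BᵀPA = [-1.4634 -0.6341; 0.0000 -0.1935]
A−BK = [-0.0732 -0.0220; -0.0732 -0.0382]
AᵀP(A−BK) = [1.0976 0.4756; 0.4756 0.2642]
P' = Q + AᵀP(A−BK) = [14.0976 -2.5244; -2.5244 1.2642]
tr(P') = 15.3617

-1.4634 -0.6341 0.0000 -0.1935


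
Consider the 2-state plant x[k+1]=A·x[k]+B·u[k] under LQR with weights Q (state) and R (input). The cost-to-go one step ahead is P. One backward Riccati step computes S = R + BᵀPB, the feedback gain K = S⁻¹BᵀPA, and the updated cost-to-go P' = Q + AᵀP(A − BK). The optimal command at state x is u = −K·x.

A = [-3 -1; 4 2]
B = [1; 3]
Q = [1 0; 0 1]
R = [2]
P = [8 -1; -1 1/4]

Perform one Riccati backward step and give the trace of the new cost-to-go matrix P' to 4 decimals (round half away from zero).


69.2000

BᵀP = [5.0000 -0.2500]
S = R + BᵀPB = [2] + [4.2500] = [6.2500]
BᵀPA = [-16.0000 -5.5000]
K = S⁻¹·BᵀPA = [-2.5600 -0.8800]
A−BK = [-0.4400 -0.1200; 11.6800 4.6400]
AᵀP(A−BK) = [59.0400 21.9200; 21.9200 8.1600]
P' = Q + AᵀP(A−BK) = [60.0400 21.9200; 21.9200 9.1600]
tr(P') = 69.2000


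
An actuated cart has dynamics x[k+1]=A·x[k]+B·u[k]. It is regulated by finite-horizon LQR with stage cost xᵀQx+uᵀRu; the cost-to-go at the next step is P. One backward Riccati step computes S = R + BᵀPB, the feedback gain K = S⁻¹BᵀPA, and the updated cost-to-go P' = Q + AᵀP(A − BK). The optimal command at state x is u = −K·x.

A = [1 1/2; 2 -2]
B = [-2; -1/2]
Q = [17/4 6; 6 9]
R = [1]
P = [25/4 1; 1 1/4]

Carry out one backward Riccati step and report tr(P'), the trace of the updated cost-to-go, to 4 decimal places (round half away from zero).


14.2785

BᵀP = [-13.0000 -2.1250]
S = R + BᵀPB = [1] + [27.0625] = [28.0625]
BᵀPA = [-17.2500 -2.2500]
K = S⁻¹·BᵀPA = [-0.6147 -0.0802]
A−BK = [-0.2294 0.3396; 1.6927 -2.0401]
AᵀP(A−BK) = [0.6464 -0.2581; -0.2581 0.3821]
P' = Q + AᵀP(A−BK) = [4.8964 5.7419; 5.7419 9.3821]
tr(P') = 14.2785


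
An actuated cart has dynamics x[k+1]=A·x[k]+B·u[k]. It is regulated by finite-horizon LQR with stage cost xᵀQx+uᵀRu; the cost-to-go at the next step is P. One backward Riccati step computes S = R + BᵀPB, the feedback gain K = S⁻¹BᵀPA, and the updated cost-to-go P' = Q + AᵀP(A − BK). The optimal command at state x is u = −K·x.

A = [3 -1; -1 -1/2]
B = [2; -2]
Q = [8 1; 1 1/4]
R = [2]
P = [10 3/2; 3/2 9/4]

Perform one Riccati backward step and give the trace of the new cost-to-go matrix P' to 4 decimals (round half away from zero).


BᵀP = [17.0000 -1.5000]
S = R + BᵀPB = [2] + [37.0000] = [39.0000]
BᵀPA = [52.5000 -16.2500]
K = S⁻¹·BᵀPA = [1.3462 -0.4167]
A−BK = [0.3077 -0.1667; 1.6923 -1.3333]
AᵀP(A−BK) = [12.5769 -7.7500; -7.7500 5.2917]
P' = Q + AᵀP(A−BK) = [20.5769 -6.7500; -6.7500 5.5417]
tr(P') = 26.1186

26.1186


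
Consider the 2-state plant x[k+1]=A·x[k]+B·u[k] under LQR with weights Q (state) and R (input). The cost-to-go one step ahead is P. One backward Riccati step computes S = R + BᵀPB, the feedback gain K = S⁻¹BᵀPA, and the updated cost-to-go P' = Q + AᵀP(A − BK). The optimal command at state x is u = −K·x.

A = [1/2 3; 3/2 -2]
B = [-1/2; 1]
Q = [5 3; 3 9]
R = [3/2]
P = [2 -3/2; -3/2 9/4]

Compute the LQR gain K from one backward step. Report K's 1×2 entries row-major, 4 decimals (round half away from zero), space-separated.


BᵀP = [-2.5000 3.0000]
S = R + BᵀPB = [3/2] + [4.2500] = [5.7500]
BᵀPA = [3.2500 -13.5000]
K = S⁻¹·BᵀPA = [0.5652 -2.3478]
A−BK = [0.7826 1.8261; 0.9348 0.3478]
AᵀP(A−BK) = [1.4755 -1.3696; -1.3696 13.3043]
P' = Q + AᵀP(A−BK) = [6.4755 1.6304; 1.6304 22.3043]
tr(P') = 28.7799

0.5652 -2.3478


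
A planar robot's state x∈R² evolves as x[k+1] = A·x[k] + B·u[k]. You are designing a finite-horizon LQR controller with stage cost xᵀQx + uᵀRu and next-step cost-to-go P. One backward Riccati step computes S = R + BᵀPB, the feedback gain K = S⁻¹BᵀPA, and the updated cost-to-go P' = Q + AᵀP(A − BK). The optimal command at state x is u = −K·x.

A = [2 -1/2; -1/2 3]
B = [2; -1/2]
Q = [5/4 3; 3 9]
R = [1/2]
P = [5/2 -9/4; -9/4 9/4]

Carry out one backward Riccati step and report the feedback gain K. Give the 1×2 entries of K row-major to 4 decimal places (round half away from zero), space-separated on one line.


0.9679 -1.2811

BᵀP = [6.1250 -5.6250]
S = R + BᵀPB = [1/2] + [15.0625] = [15.5625]
BᵀPA = [15.0625 -19.9375]
K = S⁻¹·BᵀPA = [0.9679 -1.2811]
A−BK = [0.0643 2.0622; -0.0161 2.3594]
AᵀP(A−BK) = [0.4839 -0.6406; -0.6406 2.0826]
P' = Q + AᵀP(A−BK) = [1.7339 2.3594; 2.3594 11.0826]
tr(P') = 12.8165


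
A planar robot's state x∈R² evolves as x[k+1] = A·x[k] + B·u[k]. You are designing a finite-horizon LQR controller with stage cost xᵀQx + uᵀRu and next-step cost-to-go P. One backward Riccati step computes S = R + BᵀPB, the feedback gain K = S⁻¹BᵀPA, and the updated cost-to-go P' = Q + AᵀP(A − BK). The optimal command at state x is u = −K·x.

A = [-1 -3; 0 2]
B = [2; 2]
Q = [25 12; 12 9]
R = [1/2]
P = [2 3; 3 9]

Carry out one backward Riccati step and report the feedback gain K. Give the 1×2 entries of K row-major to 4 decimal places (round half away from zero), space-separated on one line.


BᵀP = [10.0000 24.0000]
S = R + BᵀPB = [1/2] + [68.0000] = [68.5000]
BᵀPA = [-10.0000 18.0000]
K = S⁻¹·BᵀPA = [-0.1460 0.2628]
A−BK = [-0.7080 -3.5255; 0.2920 1.4745]
AᵀP(A−BK) = [0.5401 2.6277; 2.6277 13.2701]
P' = Q + AᵀP(A−BK) = [25.5401 14.6277; 14.6277 22.2701]
tr(P') = 47.8102

-0.1460 0.2628


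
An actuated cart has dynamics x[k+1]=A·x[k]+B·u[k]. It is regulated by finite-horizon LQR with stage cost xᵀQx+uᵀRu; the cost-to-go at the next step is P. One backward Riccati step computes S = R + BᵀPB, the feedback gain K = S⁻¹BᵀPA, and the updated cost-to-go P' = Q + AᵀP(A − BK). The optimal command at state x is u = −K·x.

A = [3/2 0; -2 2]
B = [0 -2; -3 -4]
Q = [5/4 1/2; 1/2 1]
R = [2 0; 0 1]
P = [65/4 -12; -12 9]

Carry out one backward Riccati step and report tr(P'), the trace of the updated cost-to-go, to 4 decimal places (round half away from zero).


BᵀP = [36.0000 -27.0000; 15.5000 -12.0000]
S = R + BᵀPB = [2 0; 0 1] + [81.0000 36.0000; 36.0000 17.0000] = [83.0000 36.0000; 36.0000 18.0000]
BᵀPA = [108.0000 -54.0000; 47.2500 -24.0000]
K = S⁻¹·BᵀPA = [1.2273 -0.5455; 0.1705 -0.2424]
A−BK = [1.8409 -0.4848; 2.3636 -0.6061]
AᵀP(A−BK) = [3.9631 -1.6364; -1.6364 0.7273]
P' = Q + AᵀP(A−BK) = [5.2131 -1.1364; -1.1364 1.7273]
tr(P') = 6.9403

6.9403


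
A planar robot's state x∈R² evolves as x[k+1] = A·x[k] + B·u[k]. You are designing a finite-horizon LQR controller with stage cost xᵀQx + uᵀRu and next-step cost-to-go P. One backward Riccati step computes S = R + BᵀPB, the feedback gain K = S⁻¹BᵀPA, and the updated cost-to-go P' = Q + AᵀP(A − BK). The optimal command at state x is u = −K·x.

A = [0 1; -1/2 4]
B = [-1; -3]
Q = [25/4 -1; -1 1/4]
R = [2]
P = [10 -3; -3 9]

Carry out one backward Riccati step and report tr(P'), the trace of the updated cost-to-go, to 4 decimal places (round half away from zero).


BᵀP = [-1.0000 -24.0000]
S = R + BᵀPB = [2] + [73.0000] = [75.0000]
BᵀPA = [12.0000 -97.0000]
K = S⁻¹·BᵀPA = [0.1600 -1.2933]
A−BK = [0.1600 -0.2933; -0.0200 0.1200]
AᵀP(A−BK) = [0.3300 -0.9800; -0.9800 4.5467]
P' = Q + AᵀP(A−BK) = [6.5800 -1.9800; -1.9800 4.7967]
tr(P') = 11.3767

11.3767


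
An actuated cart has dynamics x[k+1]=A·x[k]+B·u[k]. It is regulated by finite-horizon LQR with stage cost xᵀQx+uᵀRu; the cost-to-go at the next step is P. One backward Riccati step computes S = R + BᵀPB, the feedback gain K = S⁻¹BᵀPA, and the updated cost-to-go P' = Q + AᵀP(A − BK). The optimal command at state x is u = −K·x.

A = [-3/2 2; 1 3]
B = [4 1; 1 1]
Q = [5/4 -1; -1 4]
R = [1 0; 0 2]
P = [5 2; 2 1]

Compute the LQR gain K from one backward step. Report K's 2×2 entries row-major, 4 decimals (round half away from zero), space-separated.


-0.2581 0.6465 0.0419 0.2465

BᵀP = [22.0000 9.0000; 7.0000 3.0000]
S = R + BᵀPB = [1 0; 0 2] + [97.0000 31.0000; 31.0000 10.0000] = [98.0000 31.0000; 31.0000 12.0000]
BᵀPA = [-24.0000 71.0000; -7.5000 23.0000]
K = S⁻¹·BᵀPA = [-0.2581 0.6465; 0.0419 0.2465]
A−BK = [-0.5093 -0.8326; 1.2163 2.1070]
AᵀP(A−BK) = [0.3686 0.3651; 0.3651 1.4279]
P' = Q + AᵀP(A−BK) = [1.6186 -0.6349; -0.6349 5.4279]
tr(P') = 7.0465


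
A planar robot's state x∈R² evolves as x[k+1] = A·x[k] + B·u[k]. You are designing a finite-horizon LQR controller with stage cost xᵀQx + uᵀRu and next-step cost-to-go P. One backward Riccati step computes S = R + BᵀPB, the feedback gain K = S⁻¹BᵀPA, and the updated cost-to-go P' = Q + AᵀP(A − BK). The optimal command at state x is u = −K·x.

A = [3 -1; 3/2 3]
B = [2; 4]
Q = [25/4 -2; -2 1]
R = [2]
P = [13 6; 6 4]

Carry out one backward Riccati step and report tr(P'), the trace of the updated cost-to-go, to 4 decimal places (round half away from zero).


22.5864

BᵀP = [50.0000 28.0000]
S = R + BᵀPB = [2] + [212.0000] = [214.0000]
BᵀPA = [192.0000 34.0000]
K = S⁻¹·BᵀPA = [0.8972 0.1589]
A−BK = [1.2056 -1.3178; -2.0888 2.3645]
AᵀP(A−BK) = [7.7383 -6.5047; -6.5047 7.5981]
P' = Q + AᵀP(A−BK) = [13.9883 -8.5047; -8.5047 8.5981]
tr(P') = 22.5864


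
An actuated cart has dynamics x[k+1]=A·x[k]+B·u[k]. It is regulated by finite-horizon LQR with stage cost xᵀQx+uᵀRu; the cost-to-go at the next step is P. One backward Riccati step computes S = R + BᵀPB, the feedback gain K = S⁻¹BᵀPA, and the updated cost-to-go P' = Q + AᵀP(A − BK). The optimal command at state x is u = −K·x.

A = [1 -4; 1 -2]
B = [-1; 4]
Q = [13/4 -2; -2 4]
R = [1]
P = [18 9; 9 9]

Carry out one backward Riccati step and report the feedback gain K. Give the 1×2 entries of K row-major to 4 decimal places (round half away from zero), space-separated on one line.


BᵀP = [18.0000 27.0000]
S = R + BᵀPB = [1] + [90.0000] = [91.0000]
BᵀPA = [45.0000 -126.0000]
K = S⁻¹·BᵀPA = [0.4945 -1.3846]
A−BK = [1.4945 -5.3846; -0.9780 3.5385]
AᵀP(A−BK) = [22.7473 -81.6923; -81.6923 293.5385]
P' = Q + AᵀP(A−BK) = [25.9973 -83.6923; -83.6923 297.5385]
tr(P') = 323.5357

0.4945 -1.3846


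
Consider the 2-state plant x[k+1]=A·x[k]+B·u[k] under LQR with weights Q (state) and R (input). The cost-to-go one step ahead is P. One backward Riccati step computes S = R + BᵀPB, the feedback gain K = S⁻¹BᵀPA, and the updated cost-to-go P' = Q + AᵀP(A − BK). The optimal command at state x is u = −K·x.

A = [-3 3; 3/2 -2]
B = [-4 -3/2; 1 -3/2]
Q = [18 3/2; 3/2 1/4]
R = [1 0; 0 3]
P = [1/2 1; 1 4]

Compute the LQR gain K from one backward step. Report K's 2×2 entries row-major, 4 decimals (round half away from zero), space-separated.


BᵀP = [-1.0000 0.0000; -2.2500 -7.5000]
S = R + BᵀPB = [1 0; 0 3] + [4.0000 1.5000; 1.5000 14.6250] = [5.0000 1.5000; 1.5000 17.6250]
BᵀPA = [3.0000 -3.0000; -4.5000 8.2500]
K = S⁻¹·BᵀPA = [0.6943 -0.7598; -0.3144 0.5328]
A−BK = [-0.6943 0.7598; 0.3341 -0.4410]
AᵀP(A−BK) = [1.0022 -1.3231; -1.3231 1.8253]
P' = Q + AᵀP(A−BK) = [19.0022 0.1769; 0.1769 2.0753]
tr(P') = 21.0775

0.6943 -0.7598 -0.3144 0.5328


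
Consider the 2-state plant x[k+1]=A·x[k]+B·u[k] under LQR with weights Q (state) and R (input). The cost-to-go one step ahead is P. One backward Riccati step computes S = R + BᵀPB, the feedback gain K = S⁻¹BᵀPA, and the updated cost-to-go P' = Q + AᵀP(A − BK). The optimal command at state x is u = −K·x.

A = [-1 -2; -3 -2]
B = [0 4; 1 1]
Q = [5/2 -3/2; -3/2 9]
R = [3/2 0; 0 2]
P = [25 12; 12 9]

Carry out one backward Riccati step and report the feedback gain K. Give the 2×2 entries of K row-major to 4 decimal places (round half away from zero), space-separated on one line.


BᵀP = [12.0000 9.0000; 112.0000 57.0000]
S = R + BᵀPB = [3/2 0; 0 2] + [9.0000 57.0000; 57.0000 505.0000] = [10.5000 57.0000; 57.0000 507.0000]
BᵀPA = [-39.0000 -42.0000; -283.0000 -338.0000]
K = S⁻¹·BᵀPA = [-1.7556 -0.9776; -0.3608 -0.5568]
A−BK = [0.4432 0.2270; -0.8836 -0.4657]
AᵀP(A−BK) = [7.4223 4.3109; 4.3109 2.7563]
P' = Q + AᵀP(A−BK) = [9.9223 2.8109; 2.8109 11.7563]
tr(P') = 21.6786

-1.7556 -0.9776 -0.3608 -0.5568


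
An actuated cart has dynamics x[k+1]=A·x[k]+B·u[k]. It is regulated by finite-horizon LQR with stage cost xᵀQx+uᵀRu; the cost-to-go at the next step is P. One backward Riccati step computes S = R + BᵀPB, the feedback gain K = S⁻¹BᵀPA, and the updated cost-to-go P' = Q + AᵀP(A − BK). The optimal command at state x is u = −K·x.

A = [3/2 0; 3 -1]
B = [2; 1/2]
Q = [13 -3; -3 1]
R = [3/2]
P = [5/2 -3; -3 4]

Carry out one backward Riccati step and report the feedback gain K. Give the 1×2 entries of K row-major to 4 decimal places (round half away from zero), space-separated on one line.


-1.0385 0.6154

BᵀP = [3.5000 -4.0000]
S = R + BᵀPB = [3/2] + [5.0000] = [6.5000]
BᵀPA = [-6.7500 4.0000]
K = S⁻¹·BᵀPA = [-1.0385 0.6154]
A−BK = [3.5769 -1.2308; 3.5192 -1.3077]
AᵀP(A−BK) = [7.6154 -3.3462; -3.3462 1.5385]
P' = Q + AᵀP(A−BK) = [20.6154 -6.3462; -6.3462 2.5385]
tr(P') = 23.1538


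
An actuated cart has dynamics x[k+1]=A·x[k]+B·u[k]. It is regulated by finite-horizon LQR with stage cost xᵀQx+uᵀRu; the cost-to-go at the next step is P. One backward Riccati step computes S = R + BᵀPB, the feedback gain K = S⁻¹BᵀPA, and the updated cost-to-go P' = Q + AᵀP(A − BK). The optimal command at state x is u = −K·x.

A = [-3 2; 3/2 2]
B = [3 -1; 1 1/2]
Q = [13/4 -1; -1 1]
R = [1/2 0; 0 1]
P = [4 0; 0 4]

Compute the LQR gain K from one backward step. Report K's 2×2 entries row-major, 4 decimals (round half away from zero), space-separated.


BᵀP = [12.0000 4.0000; -4.0000 2.0000]
S = R + BᵀPB = [1/2 0; 0 1] + [40.0000 -10.0000; -10.0000 5.0000] = [40.5000 -10.0000; -10.0000 6.0000]
BᵀPA = [-30.0000 32.0000; 15.0000 -4.0000]
K = S⁻¹·BᵀPA = [-0.2098 1.0629; 2.1503 1.1049]
A−BK = [-0.2203 -0.0839; 0.6346 0.3846]
AᵀP(A−BK) = [6.4510 3.3147; 3.3147 2.4056]
P' = Q + AᵀP(A−BK) = [9.7010 2.3147; 2.3147 3.4056]
tr(P') = 13.1066

-0.2098 1.0629 2.1503 1.1049


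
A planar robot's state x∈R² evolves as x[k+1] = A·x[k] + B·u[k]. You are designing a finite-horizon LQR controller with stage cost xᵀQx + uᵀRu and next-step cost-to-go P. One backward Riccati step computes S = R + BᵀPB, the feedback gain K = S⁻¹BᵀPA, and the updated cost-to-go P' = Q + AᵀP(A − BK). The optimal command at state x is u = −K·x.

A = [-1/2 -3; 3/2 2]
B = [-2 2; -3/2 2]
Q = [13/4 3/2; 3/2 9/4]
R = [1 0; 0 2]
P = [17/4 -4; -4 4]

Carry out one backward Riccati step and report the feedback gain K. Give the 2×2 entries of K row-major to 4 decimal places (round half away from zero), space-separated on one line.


1.5625 4.1250 0.4375 0.8750

BᵀP = [-2.5000 2.0000; 0.5000 0.0000]
S = R + BᵀPB = [1 0; 0 2] + [2.0000 -1.0000; -1.0000 1.0000] = [3.0000 -1.0000; -1.0000 3.0000]
BᵀPA = [4.2500 11.5000; -0.2500 -1.5000]
K = S⁻¹·BᵀPA = [1.5625 4.1250; 0.4375 0.8750]
A−BK = [1.7500 3.5000; 2.9688 6.4375]
AᵀP(A−BK) = [9.5313 23.0625; 23.0625 56.1250]
P' = Q + AᵀP(A−BK) = [12.7813 24.5625; 24.5625 58.3750]
tr(P') = 71.1563


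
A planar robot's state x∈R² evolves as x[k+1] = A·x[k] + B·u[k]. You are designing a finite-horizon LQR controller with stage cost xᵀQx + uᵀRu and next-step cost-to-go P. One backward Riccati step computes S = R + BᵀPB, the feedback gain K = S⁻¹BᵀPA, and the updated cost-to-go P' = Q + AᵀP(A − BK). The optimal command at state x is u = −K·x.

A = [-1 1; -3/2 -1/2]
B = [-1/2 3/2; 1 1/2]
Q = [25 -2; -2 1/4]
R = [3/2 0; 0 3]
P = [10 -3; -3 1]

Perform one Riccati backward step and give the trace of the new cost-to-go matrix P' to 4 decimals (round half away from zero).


26.9412

BᵀP = [-8.0000 2.5000; 13.5000 -4.0000]
S = R + BᵀPB = [3/2 0; 0 3] + [6.5000 -10.7500; -10.7500 18.2500] = [8.0000 -10.7500; -10.7500 21.2500]
BᵀPA = [4.2500 -9.2500; -7.5000 15.5000]
K = S⁻¹·BᵀPA = [0.1780 -0.5499; -0.2629 0.4512]
A−BK = [-0.5166 0.0482; -1.5465 -0.1757]
AᵀP(A−BK) = [0.5218 -0.5287; -0.5287 1.1693]
P' = Q + AᵀP(A−BK) = [25.5218 -2.5287; -2.5287 1.4193]
tr(P') = 26.9412


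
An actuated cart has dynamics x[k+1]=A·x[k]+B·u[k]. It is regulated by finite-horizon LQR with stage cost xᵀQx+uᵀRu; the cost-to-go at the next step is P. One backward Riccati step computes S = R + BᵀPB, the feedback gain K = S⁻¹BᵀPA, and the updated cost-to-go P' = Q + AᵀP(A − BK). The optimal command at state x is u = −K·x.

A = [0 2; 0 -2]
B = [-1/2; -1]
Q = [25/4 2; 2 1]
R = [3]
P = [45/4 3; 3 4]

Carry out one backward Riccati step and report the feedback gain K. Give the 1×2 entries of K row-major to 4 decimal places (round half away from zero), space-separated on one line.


BᵀP = [-8.6250 -5.5000]
S = R + BᵀPB = [3] + [9.8125] = [12.8125]
BᵀPA = [0.0000 -6.2500]
K = S⁻¹·BᵀPA = [0.0000 -0.4878]
A−BK = [0.0000 1.7561; 0.0000 -2.4878]
AᵀP(A−BK) = [0.0000 0.0000; 0.0000 33.9512]
P' = Q + AᵀP(A−BK) = [6.2500 2.0000; 2.0000 34.9512]
tr(P') = 41.2012

0.0000 -0.4878


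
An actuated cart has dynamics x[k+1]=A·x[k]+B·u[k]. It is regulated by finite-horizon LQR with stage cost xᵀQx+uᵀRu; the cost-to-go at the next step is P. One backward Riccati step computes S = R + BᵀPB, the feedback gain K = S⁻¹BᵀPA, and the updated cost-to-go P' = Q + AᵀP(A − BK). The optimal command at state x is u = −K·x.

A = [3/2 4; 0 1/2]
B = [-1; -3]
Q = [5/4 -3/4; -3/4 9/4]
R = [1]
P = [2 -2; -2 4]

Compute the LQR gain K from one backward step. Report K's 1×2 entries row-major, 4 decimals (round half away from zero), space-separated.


0.2222 0.4074

BᵀP = [4.0000 -10.0000]
S = R + BᵀPB = [1] + [26.0000] = [27.0000]
BᵀPA = [6.0000 11.0000]
K = S⁻¹·BᵀPA = [0.2222 0.4074]
A−BK = [1.7222 4.4074; 0.6667 1.7222]
AᵀP(A−BK) = [3.1667 8.0556; 8.0556 20.5185]
P' = Q + AᵀP(A−BK) = [4.4167 7.3056; 7.3056 22.7685]
tr(P') = 27.1852


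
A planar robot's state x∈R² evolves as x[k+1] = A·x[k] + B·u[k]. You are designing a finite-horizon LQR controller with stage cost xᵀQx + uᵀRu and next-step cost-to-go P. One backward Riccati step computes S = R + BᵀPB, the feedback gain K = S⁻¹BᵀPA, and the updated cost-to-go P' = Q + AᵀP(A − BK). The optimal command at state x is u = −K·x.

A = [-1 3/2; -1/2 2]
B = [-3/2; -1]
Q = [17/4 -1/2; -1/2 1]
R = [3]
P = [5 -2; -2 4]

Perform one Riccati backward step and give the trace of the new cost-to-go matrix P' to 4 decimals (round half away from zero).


12.9847

BᵀP = [-5.5000 -1.0000]
S = R + BᵀPB = [3] + [9.2500] = [12.2500]
BᵀPA = [6.0000 -10.2500]
K = S⁻¹·BᵀPA = [0.4898 -0.8367]
A−BK = [-0.2653 0.2449; -0.0102 1.1633]
AᵀP(A−BK) = [1.0612 -0.9796; -0.9796 6.6735]
P' = Q + AᵀP(A−BK) = [5.3112 -1.4796; -1.4796 7.6735]
tr(P') = 12.9847


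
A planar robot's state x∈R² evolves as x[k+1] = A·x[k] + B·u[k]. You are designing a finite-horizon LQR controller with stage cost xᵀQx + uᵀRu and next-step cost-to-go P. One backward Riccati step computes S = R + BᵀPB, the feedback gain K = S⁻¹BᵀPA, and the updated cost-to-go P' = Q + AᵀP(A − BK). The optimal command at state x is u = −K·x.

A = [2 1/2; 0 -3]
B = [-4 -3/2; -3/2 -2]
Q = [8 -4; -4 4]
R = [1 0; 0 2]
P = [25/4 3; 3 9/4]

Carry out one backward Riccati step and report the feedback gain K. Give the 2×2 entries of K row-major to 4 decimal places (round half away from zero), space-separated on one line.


-0.4760 -0.1976 0.1149 0.7927

BᵀP = [-29.5000 -15.3750; -15.3750 -9.0000]
S = R + BᵀPB = [1 0; 0 2] + [141.0625 75.0000; 75.0000 41.0625] = [142.0625 75.0000; 75.0000 43.0625]
BᵀPA = [-59.0000 31.3750; -30.7500 19.3125]
K = S⁻¹·BᵀPA = [-0.4760 -0.1976; 0.1149 0.7927]
A−BK = [0.2685 0.8985; -0.4842 -1.7111]
AᵀP(A−BK) = [0.4510 0.9647; 0.9647 3.7045]
P' = Q + AᵀP(A−BK) = [8.4510 -3.0353; -3.0353 7.7045]
tr(P') = 16.1555


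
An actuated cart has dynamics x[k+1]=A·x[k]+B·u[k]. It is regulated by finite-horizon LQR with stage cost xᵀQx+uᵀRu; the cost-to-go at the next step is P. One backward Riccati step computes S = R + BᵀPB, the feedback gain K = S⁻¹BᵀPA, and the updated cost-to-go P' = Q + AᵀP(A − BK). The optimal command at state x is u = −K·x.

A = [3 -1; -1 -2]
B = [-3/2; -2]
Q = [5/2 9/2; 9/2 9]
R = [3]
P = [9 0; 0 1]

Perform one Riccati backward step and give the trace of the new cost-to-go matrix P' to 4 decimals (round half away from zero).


BᵀP = [-13.5000 -2.0000]
S = R + BᵀPB = [3] + [24.2500] = [27.2500]
BᵀPA = [-38.5000 17.5000]
K = S⁻¹·BᵀPA = [-1.4128 0.6422]
A−BK = [0.8807 -0.0367; -3.8257 -0.7156]
AᵀP(A−BK) = [27.6055 -0.2752; -0.2752 1.7615]
P' = Q + AᵀP(A−BK) = [30.1055 4.2248; 4.2248 10.7615]
tr(P') = 40.8670

40.8670


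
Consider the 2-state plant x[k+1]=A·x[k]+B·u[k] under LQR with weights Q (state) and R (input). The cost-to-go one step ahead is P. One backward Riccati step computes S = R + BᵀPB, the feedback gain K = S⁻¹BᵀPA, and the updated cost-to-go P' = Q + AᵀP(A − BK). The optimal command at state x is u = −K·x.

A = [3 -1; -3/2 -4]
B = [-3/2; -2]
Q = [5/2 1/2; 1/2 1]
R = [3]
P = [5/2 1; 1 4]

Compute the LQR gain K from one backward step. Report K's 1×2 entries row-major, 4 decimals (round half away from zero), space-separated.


-0.0980 1.4286

BᵀP = [-5.7500 -9.5000]
S = R + BᵀPB = [3] + [27.6250] = [30.6250]
BᵀPA = [-3.0000 43.7500]
K = S⁻¹·BᵀPA = [-0.0980 1.4286]
A−BK = [2.8531 1.1429; -1.6959 -1.1429]
AᵀP(A−BK) = [22.2061 10.2857; 10.2857 12.0000]
P' = Q + AᵀP(A−BK) = [24.7061 10.7857; 10.7857 13.0000]
tr(P') = 37.7061


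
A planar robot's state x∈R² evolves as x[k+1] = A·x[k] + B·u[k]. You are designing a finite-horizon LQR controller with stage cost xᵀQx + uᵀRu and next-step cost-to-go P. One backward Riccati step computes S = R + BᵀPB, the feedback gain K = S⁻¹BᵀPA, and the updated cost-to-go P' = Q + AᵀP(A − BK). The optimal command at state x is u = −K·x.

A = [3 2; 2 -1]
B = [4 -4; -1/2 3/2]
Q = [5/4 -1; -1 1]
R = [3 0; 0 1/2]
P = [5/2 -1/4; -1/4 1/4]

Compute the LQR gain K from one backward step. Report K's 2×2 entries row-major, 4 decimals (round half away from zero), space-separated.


0.2609 0.0522 -0.3942 -0.4522

BᵀP = [10.1250 -1.1250; -10.3750 1.3750]
S = R + BᵀPB = [3 0; 0 1/2] + [41.0625 -42.1875; -42.1875 43.5625] = [44.0625 -42.1875; -42.1875 44.0625]
BᵀPA = [28.1250 21.3750; -28.3750 -22.1250]
K = S⁻¹·BᵀPA = [0.2609 0.0522; -0.3942 -0.4522]
A−BK = [0.3797 -0.0174; 2.7217 -0.2957]
AᵀP(A−BK) = [1.9775 -0.0478; -0.0478 0.1304]
P' = Q + AᵀP(A−BK) = [3.2275 -1.0478; -1.0478 1.1304]
tr(P') = 4.3580


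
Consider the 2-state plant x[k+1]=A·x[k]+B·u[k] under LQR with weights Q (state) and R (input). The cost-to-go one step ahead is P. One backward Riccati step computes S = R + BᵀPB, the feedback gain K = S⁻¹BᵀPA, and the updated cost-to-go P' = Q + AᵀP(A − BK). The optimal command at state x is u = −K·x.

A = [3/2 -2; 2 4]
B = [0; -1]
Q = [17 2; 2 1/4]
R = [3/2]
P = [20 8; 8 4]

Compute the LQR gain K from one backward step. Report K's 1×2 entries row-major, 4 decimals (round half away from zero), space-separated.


-3.6364 0.0000

BᵀP = [-8.0000 -4.0000]
S = R + BᵀPB = [3/2] + [4.0000] = [5.5000]
BᵀPA = [-20.0000 0.0000]
K = S⁻¹·BᵀPA = [-3.6364 0.0000]
A−BK = [1.5000 -2.0000; -1.6364 4.0000]
AᵀP(A−BK) = [36.2727 -12.0000; -12.0000 16.0000]
P' = Q + AᵀP(A−BK) = [53.2727 -10.0000; -10.0000 16.2500]
tr(P') = 69.5227


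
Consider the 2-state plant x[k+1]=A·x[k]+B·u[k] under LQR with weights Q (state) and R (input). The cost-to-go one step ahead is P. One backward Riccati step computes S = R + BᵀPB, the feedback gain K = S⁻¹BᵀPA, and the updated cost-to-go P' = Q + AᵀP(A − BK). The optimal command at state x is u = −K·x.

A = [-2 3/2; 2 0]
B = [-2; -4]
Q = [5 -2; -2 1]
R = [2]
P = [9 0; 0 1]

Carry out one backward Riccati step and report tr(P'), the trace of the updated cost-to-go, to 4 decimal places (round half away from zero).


BᵀP = [-18.0000 -4.0000]
S = R + BᵀPB = [2] + [52.0000] = [54.0000]
BᵀPA = [28.0000 -27.0000]
K = S⁻¹·BᵀPA = [0.5185 -0.5000]
A−BK = [-0.9630 0.5000; 4.0741 -2.0000]
AᵀP(A−BK) = [25.4815 -13.0000; -13.0000 6.7500]
P' = Q + AᵀP(A−BK) = [30.4815 -15.0000; -15.0000 7.7500]
tr(P') = 38.2315

38.2315


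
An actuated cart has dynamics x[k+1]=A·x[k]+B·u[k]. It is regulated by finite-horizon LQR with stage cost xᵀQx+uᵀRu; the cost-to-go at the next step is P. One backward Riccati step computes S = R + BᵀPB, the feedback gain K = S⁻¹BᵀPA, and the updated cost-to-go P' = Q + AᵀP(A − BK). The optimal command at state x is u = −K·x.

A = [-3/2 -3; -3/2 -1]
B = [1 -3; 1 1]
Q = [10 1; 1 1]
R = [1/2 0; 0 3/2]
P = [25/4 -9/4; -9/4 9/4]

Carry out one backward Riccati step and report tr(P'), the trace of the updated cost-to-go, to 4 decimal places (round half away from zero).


13.2410

BᵀP = [4.0000 0.0000; -21.0000 9.0000]
S = R + BᵀPB = [1/2 0; 0 3/2] + [4.0000 -12.0000; -12.0000 72.0000] = [4.5000 -12.0000; -12.0000 73.5000]
BᵀPA = [-6.0000 -12.0000; 18.0000 54.0000]
K = S⁻¹·BᵀPA = [-1.2048 -1.2530; 0.0482 0.5301]
A−BK = [-0.1506 -0.1566; -0.3434 -0.2771]
AᵀP(A−BK) = [0.9036 0.9398; 0.9398 1.3373]
P' = Q + AᵀP(A−BK) = [10.9036 1.9398; 1.9398 2.3373]
tr(P') = 13.2410


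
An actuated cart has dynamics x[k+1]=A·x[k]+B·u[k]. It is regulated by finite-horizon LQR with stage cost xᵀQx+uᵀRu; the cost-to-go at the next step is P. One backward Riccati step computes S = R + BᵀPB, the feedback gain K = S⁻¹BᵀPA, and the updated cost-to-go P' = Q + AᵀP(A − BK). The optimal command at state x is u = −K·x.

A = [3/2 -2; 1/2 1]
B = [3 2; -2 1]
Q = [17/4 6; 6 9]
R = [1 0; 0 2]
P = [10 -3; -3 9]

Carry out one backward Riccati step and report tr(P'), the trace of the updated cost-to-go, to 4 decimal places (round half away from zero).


14.3860

BᵀP = [36.0000 -27.0000; 17.0000 3.0000]
S = R + BᵀPB = [1 0; 0 2] + [162.0000 45.0000; 45.0000 37.0000] = [163.0000 45.0000; 45.0000 39.0000]
BᵀPA = [40.5000 -99.0000; 27.0000 -31.0000]
K = S⁻¹·BᵀPA = [0.0841 -0.5693; 0.5952 -0.1380]
A−BK = [0.0571 -0.0162; 0.0731 -0.0005]
AᵀP(A−BK) = [0.7713 -0.2181; -0.2181 0.3647]
P' = Q + AᵀP(A−BK) = [5.0213 5.7819; 5.7819 9.3647]
tr(P') = 14.3860


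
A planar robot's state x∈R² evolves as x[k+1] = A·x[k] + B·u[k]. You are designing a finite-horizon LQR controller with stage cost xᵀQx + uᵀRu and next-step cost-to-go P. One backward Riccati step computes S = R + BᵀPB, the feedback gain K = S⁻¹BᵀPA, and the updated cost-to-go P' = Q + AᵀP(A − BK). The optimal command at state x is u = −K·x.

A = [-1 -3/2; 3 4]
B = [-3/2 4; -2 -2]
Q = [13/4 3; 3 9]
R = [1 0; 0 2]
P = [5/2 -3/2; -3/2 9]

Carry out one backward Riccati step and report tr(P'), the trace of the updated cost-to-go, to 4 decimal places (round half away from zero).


16.4369

BᵀP = [-0.7500 -15.7500; 13.0000 -24.0000]
S = R + BᵀPB = [1 0; 0 2] + [32.6250 28.5000; 28.5000 100.0000] = [33.6250 28.5000; 28.5000 102.0000]
BᵀPA = [-46.5000 -61.8750; -85.0000 -115.5000]
K = S⁻¹·BᵀPA = [-0.8865 -1.1536; -0.5856 -0.8100]
A−BK = [0.0127 0.0097; 0.0557 0.0728]
AᵀP(A−BK) = [1.4980 2.0060; 2.0060 2.6888]
P' = Q + AᵀP(A−BK) = [4.7480 5.0060; 5.0060 11.6888]
tr(P') = 16.4369


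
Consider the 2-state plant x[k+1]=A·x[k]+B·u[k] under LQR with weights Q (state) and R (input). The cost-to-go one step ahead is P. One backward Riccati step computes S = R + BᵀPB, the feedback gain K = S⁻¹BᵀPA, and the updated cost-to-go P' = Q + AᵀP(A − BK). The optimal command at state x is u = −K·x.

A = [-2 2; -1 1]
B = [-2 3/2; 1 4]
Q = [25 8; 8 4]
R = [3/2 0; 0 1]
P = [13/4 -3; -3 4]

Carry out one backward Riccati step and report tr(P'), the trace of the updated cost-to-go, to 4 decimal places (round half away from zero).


BᵀP = [-9.5000 10.0000; -7.1250 11.5000]
S = R + BᵀPB = [3/2 0; 0 1] + [29.0000 25.7500; 25.7500 35.3125] = [30.5000 25.7500; 25.7500 36.3125]
BᵀPA = [9.0000 -9.0000; 2.7500 -2.7500]
K = S⁻¹·BᵀPA = [0.5760 -0.5760; -0.3327 0.3327]
A−BK = [-0.3490 0.3490; -0.2452 0.2452]
AᵀP(A−BK) = [0.7312 -0.7312; -0.7312 0.7312]
P' = Q + AᵀP(A−BK) = [25.7312 7.2688; 7.2688 4.7312]
tr(P') = 30.4624

30.4624
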